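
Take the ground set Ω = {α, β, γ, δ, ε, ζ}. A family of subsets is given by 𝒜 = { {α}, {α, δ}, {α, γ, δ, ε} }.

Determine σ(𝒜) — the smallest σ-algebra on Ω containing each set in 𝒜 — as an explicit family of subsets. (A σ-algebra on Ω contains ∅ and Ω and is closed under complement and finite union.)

Take S₀ = 𝒜 ∪ {∅, Ω} = { {}, {α}, {α, δ}, {α, γ, δ, ε}, Ω }.
Step 1: +3 →
  {β, ζ}  = Ω∖{α, γ, δ, ε}
  {β, γ, ε, ζ}  = Ω∖{α, δ}
  {β, γ, δ, ε, ζ}  = Ω∖{α}
Step 2. New:
  {α, β, ζ}  = {β, ζ} ∪ {α}
  {α, β, δ, ζ}  = {β, ζ} ∪ {α, δ}
  {α, β, γ, ε, ζ}  = {β, γ, ε, ζ} ∪ {α}
Step 3: +3 →
  {δ}  = Ω∖{α, β, γ, ε, ζ}
  {γ, ε}  = Ω∖{α, β, δ, ζ}
  {γ, δ, ε}  = Ω∖{α, β, ζ}
Step 4. New:
  {α, γ, ε}  = {γ, ε} ∪ {α}
  {β, δ, ζ}  = {δ} ∪ {β, ζ}
After Step 5 the family is unchanged; done.

Therefore σ(𝒜) = { {}, {α}, {δ}, {α, δ}, {β, ζ}, {γ, ε}, {α, β, ζ}, {α, γ, ε}, {β, δ, ζ}, {γ, δ, ε}, {α, β, δ, ζ}, {α, γ, δ, ε}, {β, γ, ε, ζ}, {α, β, γ, ε, ζ}, {β, γ, δ, ε, ζ}, Ω } (|σ(𝒜)| = 16).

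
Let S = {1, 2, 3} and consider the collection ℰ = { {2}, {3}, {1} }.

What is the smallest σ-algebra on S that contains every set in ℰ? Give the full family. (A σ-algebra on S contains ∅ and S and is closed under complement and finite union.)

σ(ℰ) = { ∅, {1}, {2}, {3}, {1, 2}, {1, 3}, {2, 3}, S }

Working:
Seed the family with ℰ together with ∅ and S: { ∅, {1}, {2}, {3}, S }.
Pass 1 adds 3:
  {1, 2}  = S∖{3}
  {1, 3}  = S∖{2}
  {2, 3}  = S∖{1}
  [8 total]
Pass 2 adds nothing — fixpoint reached.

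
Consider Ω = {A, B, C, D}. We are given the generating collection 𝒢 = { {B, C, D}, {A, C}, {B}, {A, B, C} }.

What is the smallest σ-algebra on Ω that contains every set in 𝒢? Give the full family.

Initial family (6 sets): { {}, {B}, {A, C}, {A, B, C}, {B, C, D}, Ω }.
Pass 1: +4 →
  {A}  = {B, C, D}ᶜ
  {D}  = {A, B, C}ᶜ
  {B, D}  = {A, C}ᶜ
  {A, C, D}  = {B}ᶜ
  (now 10)
Pass 2. New:
  {A, B}  = {B} ∪ {A}
  {A, D}  = {D} ∪ {A}
  {A, B, D}  = {B, D} ∪ {A}
  (now 13)
Pass 3 (3 new):
  {C}  = {A, B, D}ᶜ
  {B, C}  = {A, D}ᶜ
  {C, D}  = {A, B}ᶜ
  (now 16)
After Pass 4 the family is unchanged; done.

Hence σ(𝒢) has 16 members: { {}, {A}, {B}, {C}, {D}, {A, B}, {A, C}, {A, D}, {B, C}, {B, D}, {C, D}, {A, B, C}, {A, B, D}, {A, C, D}, {B, C, D}, Ω }.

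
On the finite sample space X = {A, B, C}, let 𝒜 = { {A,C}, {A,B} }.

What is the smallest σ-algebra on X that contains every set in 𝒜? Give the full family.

σ(𝒜) (8 sets): { {}, {A}, {B}, {C}, {A,B}, {A,C}, {B,C}, X }

Check:
Begin from { {}, {A,B}, {A,C}, X } (that is, 𝒜 plus ∅ and X).
Pass 1. New:
  {B}  = {A,C}ᶜ
  {C}  = {A,B}ᶜ
  [6 total]
Pass 2 adds 1:
  {B,C}  = {C} ∪ {B}
  [7 total]
Pass 3 (1 new):
  {A}  = {B,C}ᶜ
  [8 total]
Pass 4 adds nothing — fixpoint reached.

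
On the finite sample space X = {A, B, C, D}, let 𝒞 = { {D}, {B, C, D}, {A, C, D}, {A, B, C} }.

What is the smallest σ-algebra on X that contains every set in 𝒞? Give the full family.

Begin from { {}, {D}, {A, B, C}, {A, C, D}, {B, C, D}, X } (that is, 𝒞 plus ∅ and X).
Pass 1: 2 new —
  {A}  = complement {B, C, D}
  {B}  = complement {A, C, D}
  — 8 sets.
Pass 2: +3 →
  {A, B}  = {B} ∪ {A}
  {A, D}  = {D} ∪ {A}
  {B, D}  = {D} ∪ {B}
  — 11 sets.
Pass 3. New:
  {A, C}  = complement {B, D}
  {B, C}  = complement {A, D}
  {C, D}  = complement {A, B}
  {A, B, D}  = {A, D} ∪ {A, B}
  — 15 sets.
Pass 4. New:
  {C}  = complement {A, B, D}
  — 16 sets.
Pass 5: stable.

Therefore σ(𝒞) = { {}, {A}, {B}, {C}, {D}, {A, B}, {A, C}, {A, D}, {B, C}, {B, D}, {C, D}, {A, B, C}, {A, B, D}, {A, C, D}, {B, C, D}, X } (|σ(𝒞)| = 16).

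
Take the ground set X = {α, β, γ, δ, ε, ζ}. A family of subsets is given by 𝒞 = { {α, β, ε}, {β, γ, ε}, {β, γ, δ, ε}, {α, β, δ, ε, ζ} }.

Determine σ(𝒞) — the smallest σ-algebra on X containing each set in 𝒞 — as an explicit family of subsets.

Take S₀ = 𝒞 ∪ {∅, X} = { {}, {α, β, ε}, {β, γ, ε}, {β, γ, δ, ε}, {α, β, δ, ε, ζ}, X }.
Round 1 adds 6:
  {γ}  = X∖{α, β, δ, ε, ζ}
  {α, ζ}  = X∖{β, γ, δ, ε}
  {α, δ, ζ}  = X∖{β, γ, ε}
  {γ, δ, ζ}  = X∖{α, β, ε}
  {α, β, γ, ε}  = {α, β, ε} ∪ {β, γ, ε}
  {α, β, γ, δ, ε}  = {α, β, ε} ∪ {β, γ, δ, ε}
  [12 total]
Round 2: 7 new —
  {ζ}  = X∖{α, β, γ, δ, ε}
  {δ, ζ}  = X∖{α, β, γ, ε}
  {α, γ, ζ}  = {α, ζ} ∪ {γ}
  {α, β, ε, ζ}  = {α, ζ} ∪ {α, β, ε}
  {α, γ, δ, ζ}  = {α, ζ} ∪ {γ, δ, ζ}
  {α, β, γ, ε, ζ}  = {α, ζ} ∪ {β, γ, ε}
  {β, γ, δ, ε, ζ}  = {β, γ, δ, ε} ∪ {γ, δ, ζ}
  [19 total]
Round 3. New:
  {α}  = X∖{β, γ, δ, ε, ζ}
  {δ}  = X∖{α, β, γ, ε, ζ}
  {β, ε}  = X∖{α, γ, δ, ζ}
  {γ, δ}  = X∖{α, β, ε, ζ}
  {γ, ζ}  = {ζ} ∪ {γ}
  {β, δ, ε}  = X∖{α, γ, ζ}
  {β, γ, ε, ζ}  = {ζ} ∪ {β, γ, ε}
  [26 total]
Round 4 adds 6:
  {α, γ}  = {α} ∪ {γ}
  {α, δ}  = X∖{β, γ, ε, ζ}
  {α, γ, δ}  = {γ, δ} ∪ {α}
  {β, ε, ζ}  = {β, ε} ∪ {ζ}
  {α, β, δ, ε}  = X∖{γ, ζ}
  {β, δ, ε, ζ}  = {β, ε} ∪ {δ, ζ}
  [32 total]
Round 5: stable.

|σ(𝒞)| = 32.  σ(𝒞) = { {}, {α}, {γ}, {δ}, {ζ}, {α, γ}, {α, δ}, {α, ζ}, {β, ε}, {γ, δ}, {γ, ζ}, {δ, ζ}, {α, β, ε}, {α, γ, δ}, {α, γ, ζ}, {α, δ, ζ}, {β, γ, ε}, {β, δ, ε}, {β, ε, ζ}, {γ, δ, ζ}, {α, β, γ, ε}, {α, β, δ, ε}, {α, β, ε, ζ}, {α, γ, δ, ζ}, {β, γ, δ, ε}, {β, γ, ε, ζ}, {β, δ, ε, ζ}, {α, β, γ, δ, ε}, {α, β, γ, ε, ζ}, {α, β, δ, ε, ζ}, {β, γ, δ, ε, ζ}, X }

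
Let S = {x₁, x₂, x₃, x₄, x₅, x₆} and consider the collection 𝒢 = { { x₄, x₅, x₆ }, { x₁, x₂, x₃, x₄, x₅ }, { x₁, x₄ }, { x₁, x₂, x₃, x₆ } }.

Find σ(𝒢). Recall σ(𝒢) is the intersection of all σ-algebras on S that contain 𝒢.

Answer: σ(𝒢) = { {}, { x₁ }, { x₄ }, { x₅ }, { x₆ }, { x₁, x₄ }, { x₁, x₅ }, { x₁, x₆ }, { x₂, x₃ }, { x₄, x₅ }, { x₄, x₆ }, { x₅, x₆ }, { x₁, x₂, x₃ }, { x₁, x₄, x₅ }, { x₁, x₄, x₆ }, { x₁, x₅, x₆ }, { x₂, x₃, x₄ }, { x₂, x₃, x₅ }, { x₂, x₃, x₆ }, { x₄, x₅, x₆ }, { x₁, x₂, x₃, x₄ }, { x₁, x₂, x₃, x₅ }, { x₁, x₂, x₃, x₆ }, { x₁, x₄, x₅, x₆ }, { x₂, x₃, x₄, x₅ }, { x₂, x₃, x₄, x₆ }, { x₂, x₃, x₅, x₆ }, { x₁, x₂, x₃, x₄, x₅ }, { x₁, x₂, x₃, x₄, x₆ }, { x₁, x₂, x₃, x₅, x₆ }, { x₂, x₃, x₄, x₅, x₆ }, S }

Working:
Seed the family with 𝒢 together with ∅ and S: { {}, { x₁, x₄ }, { x₄, x₅, x₆ }, { x₁, x₂, x₃, x₆ }, { x₁, x₂, x₃, x₄, x₅ }, S }.
Pass 1. New:
  { x₆ }  = { x₁, x₂, x₃, x₄, x₅ }ᶜ
  { x₄, x₅ }  = { x₁, x₂, x₃, x₆ }ᶜ
  { x₁, x₂, x₃ }  = { x₄, x₅, x₆ }ᶜ
  { x₁, x₄, x₅, x₆ }  = { x₁, x₄ } ∪ { x₄, x₅, x₆ }
  { x₂, x₃, x₅, x₆ }  = { x₁, x₄ }ᶜ
  { x₁, x₂, x₃, x₄, x₆ }  = { x₁, x₄ } ∪ { x₁, x₂, x₃, x₆ }
  (now 12)
Pass 2 adds 7:
  { x₅ }  = { x₁, x₂, x₃, x₄, x₆ }ᶜ
  { x₂, x₃ }  = { x₁, x₄, x₅, x₆ }ᶜ
  { x₁, x₄, x₅ }  = { x₄, x₅ } ∪ { x₁, x₄ }
  { x₁, x₄, x₆ }  = { x₆ } ∪ { x₁, x₄ }
  { x₁, x₂, x₃, x₄ }  = { x₁, x₂, x₃ } ∪ { x₁, x₄ }
  { x₁, x₂, x₃, x₅, x₆ }  = { x₁, x₂, x₃ } ∪ { x₂, x₃, x₅, x₆ }
  { x₂, x₃, x₄, x₅, x₆ }  = { x₄, x₅ } ∪ { x₂, x₃, x₅, x₆ }
  (now 19)
Pass 3: +7 →
  { x₁ }  = { x₂, x₃, x₄, x₅, x₆ }ᶜ
  { x₄ }  = { x₁, x₂, x₃, x₅, x₆ }ᶜ
  { x₅, x₆ }  = { x₁, x₂, x₃, x₄ }ᶜ
  { x₂, x₃, x₅ }  = { x₁, x₄, x₆ }ᶜ
  { x₂, x₃, x₆ }  = { x₁, x₄, x₅ }ᶜ
  { x₁, x₂, x₃, x₅ }  = { x₁, x₂, x₃ } ∪ { x₅ }
  { x₂, x₃, x₄, x₅ }  = { x₄, x₅ } ∪ { x₂, x₃ }
  (now 26)
Pass 4: +6 →
  { x₁, x₅ }  = { x₁ } ∪ { x₅ }
  { x₁, x₆ }  = { x₂, x₃, x₄, x₅ }ᶜ
  { x₄, x₆ }  = { x₁, x₂, x₃, x₅ }ᶜ
  { x₁, x₅, x₆ }  = { x₅, x₆ } ∪ { x₁ }
  { x₂, x₃, x₄ }  = { x₂, x₃ } ∪ { x₄ }
  { x₂, x₃, x₄, x₆ }  = { x₂, x₃, x₆ } ∪ { x₄ }
  (now 32)
Pass 5: no new sets; the family is a σ-algebra.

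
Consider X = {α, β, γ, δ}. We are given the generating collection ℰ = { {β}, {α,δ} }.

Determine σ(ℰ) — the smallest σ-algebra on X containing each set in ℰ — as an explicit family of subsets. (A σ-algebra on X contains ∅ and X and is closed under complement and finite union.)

|σ(ℰ)| = 8.  σ(ℰ) = { {}, {β}, {γ}, {α,δ}, {β,γ}, {α,β,δ}, {α,γ,δ}, X }

Check:
Take S₀ = ℰ ∪ {∅, X} = { {}, {β}, {α,δ}, X }.
Pass 1: 3 new —
  {β,γ}  = X∖{α,δ}
  {α,β,δ}  = {β} ∪ {α,δ}
  {α,γ,δ}  = X∖{β}
  |family| = 7
Pass 2 adds 1:
  {γ}  = X∖{α,β,δ}
  |family| = 8
Pass 3 adds nothing — fixpoint reached.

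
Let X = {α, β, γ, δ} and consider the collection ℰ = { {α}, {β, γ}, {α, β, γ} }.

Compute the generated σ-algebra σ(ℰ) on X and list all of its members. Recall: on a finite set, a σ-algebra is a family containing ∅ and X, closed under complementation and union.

σ(ℰ) = { {}, {α}, {δ}, {α, δ}, {β, γ}, {α, β, γ}, {β, γ, δ}, X }

Trace:
Initial family (5 sets): { {}, {α}, {β, γ}, {α, β, γ}, X }.
Iteration 1: +3 →
  {δ}  = ᶜ of {α, β, γ}
  {α, δ}  = ᶜ of {β, γ}
  {β, γ, δ}  = ᶜ of {α}
Iteration 2 adds nothing — fixpoint reached.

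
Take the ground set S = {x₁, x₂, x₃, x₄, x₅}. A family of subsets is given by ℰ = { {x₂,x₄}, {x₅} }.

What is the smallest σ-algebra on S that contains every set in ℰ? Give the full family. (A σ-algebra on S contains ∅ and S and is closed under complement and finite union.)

Seed the family with ℰ together with ∅ and S: { {}, {x₅}, {x₂,x₄}, S }.
Iteration 1 (3 new):
  {x₁,x₃,x₅}  = ᶜ of {x₂,x₄}
  {x₂,x₄,x₅}  = {x₂,x₄} ∪ {x₅}
  {x₁,x₂,x₃,x₄}  = ᶜ of {x₅}
Iteration 2 adds 1:
  {x₁,x₃}  = ᶜ of {x₂,x₄,x₅}
Iteration 3: closed — nothing new.

Hence σ(ℰ) has 8 members: { {}, {x₅}, {x₁,x₃}, {x₂,x₄}, {x₁,x₃,x₅}, {x₂,x₄,x₅}, {x₁,x₂,x₃,x₄}, S }.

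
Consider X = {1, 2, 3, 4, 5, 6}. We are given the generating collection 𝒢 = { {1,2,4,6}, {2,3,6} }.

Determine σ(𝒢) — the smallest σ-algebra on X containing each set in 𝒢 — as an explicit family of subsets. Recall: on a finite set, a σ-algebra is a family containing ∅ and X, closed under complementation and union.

Seed the family with 𝒢 together with ∅ and X: { ∅, {2,3,6}, {1,2,4,6}, X }.
Step 1 adds 3:
  {3,5}  = {1,2,4,6}ᶜ
  {1,4,5}  = {2,3,6}ᶜ
  {1,2,3,4,6}  = {2,3,6} ∪ {1,2,4,6}
  [7 total]
Step 2 (4 new):
  {5}  = {1,2,3,4,6}ᶜ
  {1,3,4,5}  = {1,4,5} ∪ {3,5}
  {2,3,5,6}  = {2,3,6} ∪ {3,5}
  {1,2,4,5,6}  = {1,4,5} ∪ {1,2,4,6}
  [11 total]
Step 3: 3 new —
  {3}  = {1,2,4,5,6}ᶜ
  {1,4}  = {2,3,5,6}ᶜ
  {2,6}  = {1,3,4,5}ᶜ
  [14 total]
Step 4 (2 new):
  {1,3,4}  = {3} ∪ {1,4}
  {2,5,6}  = {2,6} ∪ {5}
  [16 total]
Step 5: already closed under ᶜ and ∪.

|σ(𝒢)| = 16.  σ(𝒢) = { ∅, {3}, {5}, {1,4}, {2,6}, {3,5}, {1,3,4}, {1,4,5}, {2,3,6}, {2,5,6}, {1,2,4,6}, {1,3,4,5}, {2,3,5,6}, {1,2,3,4,6}, {1,2,4,5,6}, X }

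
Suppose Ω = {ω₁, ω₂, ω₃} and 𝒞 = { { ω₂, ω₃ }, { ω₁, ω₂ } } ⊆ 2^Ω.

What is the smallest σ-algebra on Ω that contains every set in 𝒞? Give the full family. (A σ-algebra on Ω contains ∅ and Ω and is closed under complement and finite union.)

σ(𝒞) (8 sets): { {}, { ω₁ }, { ω₂ }, { ω₃ }, { ω₁, ω₂ }, { ω₁, ω₃ }, { ω₂, ω₃ }, Ω }

Check:
Begin from { {}, { ω₁, ω₂ }, { ω₂, ω₃ }, Ω } (that is, 𝒞 plus ∅ and Ω).
Iteration 1: +2 →
  { ω₁ }  = complement { ω₂, ω₃ }
  { ω₃ }  = complement { ω₁, ω₂ }
Iteration 2: +1 →
  { ω₁, ω₃ }  = { ω₃ } ∪ { ω₁ }
Iteration 3. New:
  { ω₂ }  = complement { ω₁, ω₃ }
After Iteration 4 the family is unchanged; done.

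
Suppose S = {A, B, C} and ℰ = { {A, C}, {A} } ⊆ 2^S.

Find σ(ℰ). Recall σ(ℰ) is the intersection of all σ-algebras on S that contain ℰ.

Initial family (4 sets): { ∅, {A}, {A, C}, S }.
Round 1 (2 new):
  {B}  = ᶜ of {A, C}
  {B, C}  = ᶜ of {A}
  (now 6)
Round 2: +1 →
  {A, B}  = {B} ∪ {A}
  (now 7)
Round 3. New:
  {C}  = ᶜ of {A, B}
  (now 8)
After Round 4 the family is unchanged; done.

Hence σ(ℰ) has 8 members: { ∅, {A}, {B}, {C}, {A, B}, {A, C}, {B, C}, S }.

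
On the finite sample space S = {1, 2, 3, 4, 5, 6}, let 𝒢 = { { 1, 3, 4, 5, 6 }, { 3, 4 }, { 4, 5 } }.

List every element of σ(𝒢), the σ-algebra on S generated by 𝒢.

Initial family (5 sets): { ∅, { 3, 4 }, { 4, 5 }, { 1, 3, 4, 5, 6 }, S }.
Step 1. New:
  { 2 }  = S∖{ 1, 3, 4, 5, 6 }
  { 3, 4, 5 }  = { 4, 5 } ∪ { 3, 4 }
  { 1, 2, 3, 6 }  = S∖{ 4, 5 }
  { 1, 2, 5, 6 }  = S∖{ 3, 4 }
  — 9 sets.
Step 2 (7 new):
  { 1, 2, 6 }  = S∖{ 3, 4, 5 }
  { 2, 3, 4 }  = { 3, 4 } ∪ { 2 }
  { 2, 4, 5 }  = { 2 } ∪ { 4, 5 }
  { 2, 3, 4, 5 }  = { 3, 4, 5 } ∪ { 2 }
  { 1, 2, 3, 4, 6 }  = { 3, 4 } ∪ { 1, 2, 3, 6 }
  { 1, 2, 3, 5, 6 }  = { 1, 2, 3, 6 } ∪ { 1, 2, 5, 6 }
  { 1, 2, 4, 5, 6 }  = { 4, 5 } ∪ { 1, 2, 5, 6 }
  — 16 sets.
Step 3 (6 new):
  { 3 }  = S∖{ 1, 2, 4, 5, 6 }
  { 4 }  = S∖{ 1, 2, 3, 5, 6 }
  { 5 }  = S∖{ 1, 2, 3, 4, 6 }
  { 1, 6 }  = S∖{ 2, 3, 4, 5 }
  { 1, 3, 6 }  = S∖{ 2, 4, 5 }
  { 1, 5, 6 }  = S∖{ 2, 3, 4 }
  — 22 sets.
Step 4 (9 new):
  { 2, 3 }  = { 2 } ∪ { 3 }
  { 2, 4 }  = { 2 } ∪ { 4 }
  { 2, 5 }  = { 2 } ∪ { 5 }
  { 3, 5 }  = { 5 } ∪ { 3 }
  { 1, 4, 6 }  = { 1, 6 } ∪ { 4 }
  { 1, 2, 4, 6 }  = { 4 } ∪ { 1, 2, 6 }
  { 1, 3, 4, 6 }  = { 3, 4 } ∪ { 1, 3, 6 }
  { 1, 3, 5, 6 }  = { 1, 3, 6 } ∪ { 5 }
  { 1, 4, 5, 6 }  = { 1, 6 } ∪ { 4, 5 }
  — 31 sets.
Step 5: 1 new —
  { 2, 3, 5 }  = S∖{ 1, 4, 6 }
  — 32 sets.
After Step 6 the family is unchanged; done.

σ(𝒢) = { ∅, { 2 }, { 3 }, { 4 }, { 5 }, { 1, 6 }, { 2, 3 }, { 2, 4 }, { 2, 5 }, { 3, 4 }, { 3, 5 }, { 4, 5 }, { 1, 2, 6 }, { 1, 3, 6 }, { 1, 4, 6 }, { 1, 5, 6 }, { 2, 3, 4 }, { 2, 3, 5 }, { 2, 4, 5 }, { 3, 4, 5 }, { 1, 2, 3, 6 }, { 1, 2, 4, 6 }, { 1, 2, 5, 6 }, { 1, 3, 4, 6 }, { 1, 3, 5, 6 }, { 1, 4, 5, 6 }, { 2, 3, 4, 5 }, { 1, 2, 3, 4, 6 }, { 1, 2, 3, 5, 6 }, { 1, 2, 4, 5, 6 }, { 1, 3, 4, 5, 6 }, S }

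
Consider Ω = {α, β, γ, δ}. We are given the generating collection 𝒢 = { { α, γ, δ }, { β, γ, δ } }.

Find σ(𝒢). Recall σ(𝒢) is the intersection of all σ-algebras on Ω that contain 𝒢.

Start: 𝒢 ∪ {∅, Ω} = { ∅, { α, γ, δ }, { β, γ, δ }, Ω }.
Round 1 adds 2:
  { α }  = Ω∖{ β, γ, δ }
  { β }  = Ω∖{ α, γ, δ }
  (now 6)
Round 2 adds 1:
  { α, β }  = { β } ∪ { α }
  (now 7)
Round 3 (1 new):
  { γ, δ }  = Ω∖{ α, β }
  (now 8)
After Round 4 the family is unchanged; done.

|σ(𝒢)| = 8.  σ(𝒢) = { ∅, { α }, { β }, { α, β }, { γ, δ }, { α, γ, δ }, { β, γ, δ }, Ω }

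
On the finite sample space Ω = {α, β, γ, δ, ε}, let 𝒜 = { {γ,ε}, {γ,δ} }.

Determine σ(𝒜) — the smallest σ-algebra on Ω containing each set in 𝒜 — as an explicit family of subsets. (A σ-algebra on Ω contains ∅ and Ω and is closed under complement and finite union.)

Start: 𝒜 ∪ {∅, Ω} = { {}, {γ,δ}, {γ,ε}, Ω }.
Step 1 (3 new):
  {α,β,δ}  = {γ,ε}ᶜ
  {α,β,ε}  = {γ,δ}ᶜ
  {γ,δ,ε}  = {γ,ε} ∪ {γ,δ}
  |family| = 7
Step 2: 4 new —
  {α,β}  = {γ,δ,ε}ᶜ
  {α,β,γ,δ}  = {γ,δ} ∪ {α,β,δ}
  {α,β,γ,ε}  = {α,β,ε} ∪ {γ,ε}
  {α,β,δ,ε}  = {α,β,ε} ∪ {α,β,δ}
  |family| = 11
Step 3: +3 →
  {γ}  = {α,β,δ,ε}ᶜ
  {δ}  = {α,β,γ,ε}ᶜ
  {ε}  = {α,β,γ,δ}ᶜ
  |family| = 14
Step 4 adds 2:
  {δ,ε}  = {δ} ∪ {ε}
  {α,β,γ}  = {γ} ∪ {α,β}
  |family| = 16
Step 5: closed — nothing new.

σ(𝒜) = { {}, {γ}, {δ}, {ε}, {α,β}, {γ,δ}, {γ,ε}, {δ,ε}, {α,β,γ}, {α,β,δ}, {α,β,ε}, {γ,δ,ε}, {α,β,γ,δ}, {α,β,γ,ε}, {α,β,δ,ε}, Ω }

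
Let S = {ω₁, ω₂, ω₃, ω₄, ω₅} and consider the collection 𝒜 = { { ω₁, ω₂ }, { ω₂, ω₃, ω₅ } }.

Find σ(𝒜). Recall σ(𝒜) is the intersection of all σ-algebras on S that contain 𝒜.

|σ(𝒜)| = 16.  σ(𝒜) = { ∅, { ω₁ }, { ω₂ }, { ω₄ }, { ω₁, ω₂ }, { ω₁, ω₄ }, { ω₂, ω₄ }, { ω₃, ω₅ }, { ω₁, ω₂, ω₄ }, { ω₁, ω₃, ω₅ }, { ω₂, ω₃, ω₅ }, { ω₃, ω₄, ω₅ }, { ω₁, ω₂, ω₃, ω₅ }, { ω₁, ω₃, ω₄, ω₅ }, { ω₂, ω₃, ω₄, ω₅ }, S }

Check:
Begin from { ∅, { ω₁, ω₂ }, { ω₂, ω₃, ω₅ }, S } (that is, 𝒜 plus ∅ and S).
Pass 1: 3 new —
  { ω₁, ω₄ }  = ᶜ of { ω₂, ω₃, ω₅ }
  { ω₃, ω₄, ω₅ }  = ᶜ of { ω₁, ω₂ }
  { ω₁, ω₂, ω₃, ω₅ }  = { ω₁, ω₂ } ∪ { ω₂, ω₃, ω₅ }
  [7 total]
Pass 2 (4 new):
  { ω₄ }  = ᶜ of { ω₁, ω₂, ω₃, ω₅ }
  { ω₁, ω₂, ω₄ }  = { ω₁, ω₄ } ∪ { ω₁, ω₂ }
  { ω₁, ω₃, ω₄, ω₅ }  = { ω₃, ω₄, ω₅ } ∪ { ω₁, ω₄ }
  { ω₂, ω₃, ω₄, ω₅ }  = { ω₃, ω₄, ω₅ } ∪ { ω₂, ω₃, ω₅ }
  [11 total]
Pass 3: 3 new —
  { ω₁ }  = ᶜ of { ω₂, ω₃, ω₄, ω₅ }
  { ω₂ }  = ᶜ of { ω₁, ω₃, ω₄, ω₅ }
  { ω₃, ω₅ }  = ᶜ of { ω₁, ω₂, ω₄ }
  [14 total]
Pass 4 (2 new):
  { ω₂, ω₄ }  = { ω₄ } ∪ { ω₂ }
  { ω₁, ω₃, ω₅ }  = { ω₃, ω₅ } ∪ { ω₁ }
  [16 total]
Pass 5 adds nothing — fixpoint reached.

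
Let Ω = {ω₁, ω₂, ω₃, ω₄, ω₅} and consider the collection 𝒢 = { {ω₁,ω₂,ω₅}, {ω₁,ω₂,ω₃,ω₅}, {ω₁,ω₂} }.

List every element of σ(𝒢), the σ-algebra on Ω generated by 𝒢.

Start: 𝒢 ∪ {∅, Ω} = { {}, {ω₁,ω₂}, {ω₁,ω₂,ω₅}, {ω₁,ω₂,ω₃,ω₅}, Ω }.
Pass 1: 3 new —
  {ω₄}  = complement {ω₁,ω₂,ω₃,ω₅}
  {ω₃,ω₄}  = complement {ω₁,ω₂,ω₅}
  {ω₃,ω₄,ω₅}  = complement {ω₁,ω₂}
  [8 total]
Pass 2 (3 new):
  {ω₁,ω₂,ω₄}  = {ω₄} ∪ {ω₁,ω₂}
  {ω₁,ω₂,ω₃,ω₄}  = {ω₃,ω₄} ∪ {ω₁,ω₂}
  {ω₁,ω₂,ω₄,ω₅}  = {ω₄} ∪ {ω₁,ω₂,ω₅}
  [11 total]
Pass 3: 3 new —
  {ω₃}  = complement {ω₁,ω₂,ω₄,ω₅}
  {ω₅}  = complement {ω₁,ω₂,ω₃,ω₄}
  {ω₃,ω₅}  = complement {ω₁,ω₂,ω₄}
  [14 total]
Pass 4: +2 →
  {ω₄,ω₅}  = {ω₄} ∪ {ω₅}
  {ω₁,ω₂,ω₃}  = {ω₃} ∪ {ω₁,ω₂}
  [16 total]
Pass 5: already closed under ᶜ and ∪.

Therefore σ(𝒢) = { {}, {ω₃}, {ω₄}, {ω₅}, {ω₁,ω₂}, {ω₃,ω₄}, {ω₃,ω₅}, {ω₄,ω₅}, {ω₁,ω₂,ω₃}, {ω₁,ω₂,ω₄}, {ω₁,ω₂,ω₅}, {ω₃,ω₄,ω₅}, {ω₁,ω₂,ω₃,ω₄}, {ω₁,ω₂,ω₃,ω₅}, {ω₁,ω₂,ω₄,ω₅}, Ω } (|σ(𝒢)| = 16).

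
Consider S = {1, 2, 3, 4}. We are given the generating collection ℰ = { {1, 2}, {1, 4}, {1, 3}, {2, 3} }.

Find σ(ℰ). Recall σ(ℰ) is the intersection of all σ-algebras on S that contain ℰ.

Initial family (6 sets): { {}, {1, 2}, {1, 3}, {1, 4}, {2, 3}, S }.
Round 1 adds 5:
  {2, 4}  = {1, 3}ᶜ
  {3, 4}  = {1, 2}ᶜ
  {1, 2, 3}  = {2, 3} ∪ {1, 2}
  {1, 2, 4}  = {1, 4} ∪ {1, 2}
  {1, 3, 4}  = {1, 4} ∪ {1, 3}
  [11 total]
Round 2 adds 4:
  {2}  = {1, 3, 4}ᶜ
  {3}  = {1, 2, 4}ᶜ
  {4}  = {1, 2, 3}ᶜ
  {2, 3, 4}  = {3, 4} ∪ {2, 3}
  [15 total]
Round 3 adds 1:
  {1}  = {2, 3, 4}ᶜ
  [16 total]
Round 4: already closed under ᶜ and ∪.

σ(ℰ) = { {}, {1}, {2}, {3}, {4}, {1, 2}, {1, 3}, {1, 4}, {2, 3}, {2, 4}, {3, 4}, {1, 2, 3}, {1, 2, 4}, {1, 3, 4}, {2, 3, 4}, S }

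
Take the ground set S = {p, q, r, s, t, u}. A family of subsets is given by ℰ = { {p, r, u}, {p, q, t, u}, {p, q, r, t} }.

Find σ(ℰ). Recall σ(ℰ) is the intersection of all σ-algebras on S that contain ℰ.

Seed the family with ℰ together with ∅ and S: { {}, {p, r, u}, {p, q, r, t}, {p, q, t, u}, S }.
Round 1 (4 new):
  {r, s}  = ᶜ of {p, q, t, u}
  {s, u}  = ᶜ of {p, q, r, t}
  {q, s, t}  = ᶜ of {p, r, u}
  {p, q, r, t, u}  = {p, r, u} ∪ {p, q, r, t}
  — 9 sets.
Round 2: +7 →
  {s}  = ᶜ of {p, q, r, t, u}
  {r, s, u}  = {r, s} ∪ {s, u}
  {p, r, s, u}  = {r, s} ∪ {p, r, u}
  {q, r, s, t}  = {r, s} ∪ {q, s, t}
  {q, s, t, u}  = {s, u} ∪ {q, s, t}
  {p, q, r, s, t}  = {r, s} ∪ {p, q, r, t}
  {p, q, s, t, u}  = {s, u} ∪ {p, q, t, u}
  — 16 sets.
Round 3: +7 →
  {r}  = ᶜ of {p, q, s, t, u}
  {u}  = ᶜ of {p, q, r, s, t}
  {p, r}  = ᶜ of {q, s, t, u}
  {p, u}  = ᶜ of {q, r, s, t}
  {q, t}  = ᶜ of {p, r, s, u}
  {p, q, t}  = ᶜ of {r, s, u}
  {q, r, s, t, u}  = {r, s} ∪ {q, s, t, u}
  — 23 sets.
Round 4. New:
  {p}  = ᶜ of {q, r, s, t, u}
  {r, u}  = {u} ∪ {r}
  {p, r, s}  = {r, s} ∪ {p, r}
  {p, s, u}  = {p, u} ∪ {s}
  {q, r, t}  = {q, t} ∪ {r}
  {q, t, u}  = {q, t} ∪ {u}
  {p, q, s, t}  = {p, q, t} ∪ {s}
  — 30 sets.
Round 5: 2 new —
  {p, s}  = {p} ∪ {s}
  {q, r, t, u}  = {q, t} ∪ {r, u}
  — 32 sets.
Round 6: stable.

σ(ℰ) = { {}, {p}, {r}, {s}, {u}, {p, r}, {p, s}, {p, u}, {q, t}, {r, s}, {r, u}, {s, u}, {p, q, t}, {p, r, s}, {p, r, u}, {p, s, u}, {q, r, t}, {q, s, t}, {q, t, u}, {r, s, u}, {p, q, r, t}, {p, q, s, t}, {p, q, t, u}, {p, r, s, u}, {q, r, s, t}, {q, r, t, u}, {q, s, t, u}, {p, q, r, s, t}, {p, q, r, t, u}, {p, q, s, t, u}, {q, r, s, t, u}, S }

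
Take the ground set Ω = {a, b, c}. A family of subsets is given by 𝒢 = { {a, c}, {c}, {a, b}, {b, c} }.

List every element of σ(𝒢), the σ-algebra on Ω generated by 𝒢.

σ(𝒢) = { {}, {a}, {b}, {c}, {a, b}, {a, c}, {b, c}, Ω }

Working:
Initial family (6 sets): { {}, {c}, {a, b}, {a, c}, {b, c}, Ω }.
Iteration 1. New:
  {a}  = complement {b, c}
  {b}  = complement {a, c}
  [8 total]
Iteration 2: already closed under ᶜ and ∪.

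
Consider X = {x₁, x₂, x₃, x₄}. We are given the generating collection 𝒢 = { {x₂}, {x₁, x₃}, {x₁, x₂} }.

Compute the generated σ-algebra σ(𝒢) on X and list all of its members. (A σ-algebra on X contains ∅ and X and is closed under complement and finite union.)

σ(𝒢) = { {}, {x₁}, {x₂}, {x₃}, {x₄}, {x₁, x₂}, {x₁, x₃}, {x₁, x₄}, {x₂, x₃}, {x₂, x₄}, {x₃, x₄}, {x₁, x₂, x₃}, {x₁, x₂, x₄}, {x₁, x₃, x₄}, {x₂, x₃, x₄}, X }

Trace:
Initial family (5 sets): { {}, {x₂}, {x₁, x₂}, {x₁, x₃}, X }.
Iteration 1 (4 new):
  {x₂, x₄}  = complement {x₁, x₃}
  {x₃, x₄}  = complement {x₁, x₂}
  {x₁, x₂, x₃}  = {x₁, x₂} ∪ {x₁, x₃}
  {x₁, x₃, x₄}  = complement {x₂}
  (now 9)
Iteration 2. New:
  {x₄}  = complement {x₁, x₂, x₃}
  {x₁, x₂, x₄}  = {x₁, x₂} ∪ {x₂, x₄}
  {x₂, x₃, x₄}  = {x₃, x₄} ∪ {x₂}
  (now 12)
Iteration 3 (2 new):
  {x₁}  = complement {x₂, x₃, x₄}
  {x₃}  = complement {x₁, x₂, x₄}
  (now 14)
Iteration 4: 2 new —
  {x₁, x₄}  = {x₄} ∪ {x₁}
  {x₂, x₃}  = {x₃} ∪ {x₂}
  (now 16)
Iteration 5: stable.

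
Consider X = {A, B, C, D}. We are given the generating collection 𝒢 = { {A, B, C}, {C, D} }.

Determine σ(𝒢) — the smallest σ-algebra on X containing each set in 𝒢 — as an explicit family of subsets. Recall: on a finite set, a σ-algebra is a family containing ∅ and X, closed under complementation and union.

Start: 𝒢 ∪ {∅, X} = { ∅, {C, D}, {A, B, C}, X }.
Step 1: +2 →
  {D}  = ᶜ of {A, B, C}
  {A, B}  = ᶜ of {C, D}
  [6 total]
Step 2 (1 new):
  {A, B, D}  = {A, B} ∪ {D}
  [7 total]
Step 3 adds 1:
  {C}  = ᶜ of {A, B, D}
  [8 total]
Step 4: already closed under ᶜ and ∪.

|σ(𝒢)| = 8.  σ(𝒢) = { ∅, {C}, {D}, {A, B}, {C, D}, {A, B, C}, {A, B, D}, X }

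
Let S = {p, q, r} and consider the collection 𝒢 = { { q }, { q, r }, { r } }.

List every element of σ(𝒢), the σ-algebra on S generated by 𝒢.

σ(𝒢) = { {  }, { p }, { q }, { r }, { p, q }, { p, r }, { q, r }, S }

Derivation:
Start: 𝒢 ∪ {∅, S} = { {  }, { q }, { r }, { q, r }, S }.
Iteration 1 (3 new):
  { p }  = complement { q, r }
  { p, q }  = complement { r }
  { p, r }  = complement { q }
  |family| = 8
Iteration 2: already closed under ᶜ and ∪.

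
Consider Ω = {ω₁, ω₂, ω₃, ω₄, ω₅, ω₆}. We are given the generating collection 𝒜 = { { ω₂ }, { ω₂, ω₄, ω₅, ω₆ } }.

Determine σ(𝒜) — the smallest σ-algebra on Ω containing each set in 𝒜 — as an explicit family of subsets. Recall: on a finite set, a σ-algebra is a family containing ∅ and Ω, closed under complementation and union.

Begin from { {  }, { ω₂ }, { ω₂, ω₄, ω₅, ω₆ }, Ω } (that is, 𝒜 plus ∅ and Ω).
Pass 1. New:
  { ω₁, ω₃ }  = complement { ω₂, ω₄, ω₅, ω₆ }
  { ω₁, ω₃, ω₄, ω₅, ω₆ }  = complement { ω₂ }
  — 6 sets.
Pass 2 (1 new):
  { ω₁, ω₂, ω₃ }  = { ω₁, ω₃ } ∪ { ω₂ }
  — 7 sets.
Pass 3: +1 →
  { ω₄, ω₅, ω₆ }  = complement { ω₁, ω₂, ω₃ }
  — 8 sets.
Pass 4 adds nothing — fixpoint reached.

|σ(𝒜)| = 8.  σ(𝒜) = { {  }, { ω₂ }, { ω₁, ω₃ }, { ω₁, ω₂, ω₃ }, { ω₄, ω₅, ω₆ }, { ω₂, ω₄, ω₅, ω₆ }, { ω₁, ω₃, ω₄, ω₅, ω₆ }, Ω }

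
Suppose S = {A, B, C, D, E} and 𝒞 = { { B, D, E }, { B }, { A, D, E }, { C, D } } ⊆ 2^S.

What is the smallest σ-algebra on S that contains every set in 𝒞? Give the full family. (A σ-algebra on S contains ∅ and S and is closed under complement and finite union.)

Initial family (6 sets): { ∅, { B }, { C, D }, { A, D, E }, { B, D, E }, S }.
Pass 1: 7 new —
  { A, C }  = ᶜ of { B, D, E }
  { B, C }  = ᶜ of { A, D, E }
  { A, B, E }  = ᶜ of { C, D }
  { B, C, D }  = { C, D } ∪ { B }
  { A, B, D, E }  = { A, D, E } ∪ { B }
  { A, C, D, E }  = ᶜ of { B }
  { B, C, D, E }  = { C, D } ∪ { B, D, E }
  — 13 sets.
Pass 2: 7 new —
  { A }  = ᶜ of { B, C, D, E }
  { C }  = ᶜ of { A, B, D, E }
  { A, E }  = ᶜ of { B, C, D }
  { A, B, C }  = { B } ∪ { A, C }
  { A, C, D }  = { C, D } ∪ { A, C }
  { A, B, C, D }  = { B, C, D } ∪ { A, C }
  { A, B, C, E }  = { A, B, E } ∪ { B, C }
  — 20 sets.
Pass 3 adds 6:
  { D }  = ᶜ of { A, B, C, E }
  { E }  = ᶜ of { A, B, C, D }
  { A, B }  = { B } ∪ { A }
  { B, E }  = ᶜ of { A, C, D }
  { D, E }  = ᶜ of { A, B, C }
  { A, C, E }  = { A, C } ∪ { A, E }
  — 26 sets.
Pass 4. New:
  { A, D }  = { D } ∪ { A }
  { B, D }  = ᶜ of { A, C, E }
  { C, E }  = { E } ∪ { C }
  { A, B, D }  = { A, B } ∪ { D }
  { B, C, E }  = { B, E } ∪ { C }
  { C, D, E }  = ᶜ of { A, B }
  — 32 sets.
Pass 5: already closed under ᶜ and ∪.

σ(𝒞) = { ∅, { A }, { B }, { C }, { D }, { E }, { A, B }, { A, C }, { A, D }, { A, E }, { B, C }, { B, D }, { B, E }, { C, D }, { C, E }, { D, E }, { A, B, C }, { A, B, D }, { A, B, E }, { A, C, D }, { A, C, E }, { A, D, E }, { B, C, D }, { B, C, E }, { B, D, E }, { C, D, E }, { A, B, C, D }, { A, B, C, E }, { A, B, D, E }, { A, C, D, E }, { B, C, D, E }, S }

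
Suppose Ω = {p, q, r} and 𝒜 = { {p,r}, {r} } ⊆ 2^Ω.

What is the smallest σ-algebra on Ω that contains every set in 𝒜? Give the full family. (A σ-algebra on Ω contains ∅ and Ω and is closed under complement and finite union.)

Start: 𝒜 ∪ {∅, Ω} = { {}, {r}, {p,r}, Ω }.
Round 1 adds 2:
  {q}  = {p,r}ᶜ
  {p,q}  = {r}ᶜ
  [6 total]
Round 2: 1 new —
  {q,r}  = {r} ∪ {q}
  [7 total]
Round 3 (1 new):
  {p}  = {q,r}ᶜ
  [8 total]
Round 4: no new sets; the family is a σ-algebra.

Therefore σ(𝒜) = { {}, {p}, {q}, {r}, {p,q}, {p,r}, {q,r}, Ω } (|σ(𝒜)| = 8).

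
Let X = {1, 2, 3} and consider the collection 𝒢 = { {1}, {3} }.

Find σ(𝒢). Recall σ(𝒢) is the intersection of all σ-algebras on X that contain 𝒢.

Begin from { {}, {1}, {3}, X } (that is, 𝒢 plus ∅ and X).
Step 1. New:
  {1, 2}  = {3}ᶜ
  {1, 3}  = {3} ∪ {1}
  {2, 3}  = {1}ᶜ
  [7 total]
Step 2 (1 new):
  {2}  = {1, 3}ᶜ
  [8 total]
Step 3: already closed under ᶜ and ∪.

Therefore σ(𝒢) = { {}, {1}, {2}, {3}, {1, 2}, {1, 3}, {2, 3}, X } (|σ(𝒢)| = 8).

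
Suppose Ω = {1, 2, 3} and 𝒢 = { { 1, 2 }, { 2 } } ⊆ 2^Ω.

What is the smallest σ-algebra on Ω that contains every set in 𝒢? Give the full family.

|σ(𝒢)| = 8.  σ(𝒢) = { {  }, { 1 }, { 2 }, { 3 }, { 1, 2 }, { 1, 3 }, { 2, 3 }, Ω }

Working:
Start: 𝒢 ∪ {∅, Ω} = { {  }, { 2 }, { 1, 2 }, Ω }.
Step 1 adds 2:
  { 3 }  = ᶜ of { 1, 2 }
  { 1, 3 }  = ᶜ of { 2 }
  — 6 sets.
Step 2: +1 →
  { 2, 3 }  = { 3 } ∪ { 2 }
  — 7 sets.
Step 3: 1 new —
  { 1 }  = ᶜ of { 2, 3 }
  — 8 sets.
Step 4: no new sets; the family is a σ-algebra.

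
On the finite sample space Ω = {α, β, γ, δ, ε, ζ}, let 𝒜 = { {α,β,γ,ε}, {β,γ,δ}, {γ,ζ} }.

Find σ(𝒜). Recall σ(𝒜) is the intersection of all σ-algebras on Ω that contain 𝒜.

σ(𝒜) = { ∅, {β}, {γ}, {δ}, {ζ}, {α,ε}, {β,γ}, {β,δ}, {β,ζ}, {γ,δ}, {γ,ζ}, {δ,ζ}, {α,β,ε}, {α,γ,ε}, {α,δ,ε}, {α,ε,ζ}, {β,γ,δ}, {β,γ,ζ}, {β,δ,ζ}, {γ,δ,ζ}, {α,β,γ,ε}, {α,β,δ,ε}, {α,β,ε,ζ}, {α,γ,δ,ε}, {α,γ,ε,ζ}, {α,δ,ε,ζ}, {β,γ,δ,ζ}, {α,β,γ,δ,ε}, {α,β,γ,ε,ζ}, {α,β,δ,ε,ζ}, {α,γ,δ,ε,ζ}, Ω }

Working:
Seed the family with 𝒜 together with ∅ and Ω: { ∅, {γ,ζ}, {β,γ,δ}, {α,β,γ,ε}, Ω }.
Step 1: 6 new —
  {δ,ζ}  = {α,β,γ,ε}ᶜ
  {α,ε,ζ}  = {β,γ,δ}ᶜ
  {α,β,δ,ε}  = {γ,ζ}ᶜ
  {β,γ,δ,ζ}  = {β,γ,δ} ∪ {γ,ζ}
  {α,β,γ,δ,ε}  = {β,γ,δ} ∪ {α,β,γ,ε}
  {α,β,γ,ε,ζ}  = {γ,ζ} ∪ {α,β,γ,ε}
  |family| = 11
Step 2 adds 7:
  {δ}  = {α,β,γ,ε,ζ}ᶜ
  {ζ}  = {α,β,γ,δ,ε}ᶜ
  {α,ε}  = {β,γ,δ,ζ}ᶜ
  {γ,δ,ζ}  = {γ,ζ} ∪ {δ,ζ}
  {α,γ,ε,ζ}  = {α,ε,ζ} ∪ {γ,ζ}
  {α,δ,ε,ζ}  = {α,ε,ζ} ∪ {δ,ζ}
  {α,β,δ,ε,ζ}  = {α,β,δ,ε} ∪ {α,ε,ζ}
  |family| = 18
Step 3: +6 →
  {γ}  = {α,β,δ,ε,ζ}ᶜ
  {β,γ}  = {α,δ,ε,ζ}ᶜ
  {β,δ}  = {α,γ,ε,ζ}ᶜ
  {α,β,ε}  = {γ,δ,ζ}ᶜ
  {α,δ,ε}  = {α,ε} ∪ {δ}
  {α,γ,δ,ε,ζ}  = {α,γ,ε,ζ} ∪ {δ}
  |family| = 24
Step 4 (7 new):
  {β}  = {α,γ,δ,ε,ζ}ᶜ
  {γ,δ}  = {γ} ∪ {δ}
  {α,γ,ε}  = {γ} ∪ {α,ε}
  {β,γ,ζ}  = {α,δ,ε}ᶜ
  {β,δ,ζ}  = {ζ} ∪ {β,δ}
  {α,β,ε,ζ}  = {ζ} ∪ {α,β,ε}
  {α,γ,δ,ε}  = {α,δ,ε} ∪ {γ}
  |family| = 31
Step 5. New:
  {β,ζ}  = {α,γ,δ,ε}ᶜ
  |family| = 32
Step 6: closed — nothing new.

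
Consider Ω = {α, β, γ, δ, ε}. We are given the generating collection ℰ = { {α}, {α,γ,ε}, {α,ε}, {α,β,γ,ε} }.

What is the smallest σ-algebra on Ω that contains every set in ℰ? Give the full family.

σ(ℰ) = { {}, {α}, {β}, {γ}, {δ}, {ε}, {α,β}, {α,γ}, {α,δ}, {α,ε}, {β,γ}, {β,δ}, {β,ε}, {γ,δ}, {γ,ε}, {δ,ε}, {α,β,γ}, {α,β,δ}, {α,β,ε}, {α,γ,δ}, {α,γ,ε}, {α,δ,ε}, {β,γ,δ}, {β,γ,ε}, {β,δ,ε}, {γ,δ,ε}, {α,β,γ,δ}, {α,β,γ,ε}, {α,β,δ,ε}, {α,γ,δ,ε}, {β,γ,δ,ε}, Ω }

Trace:
Start: ℰ ∪ {∅, Ω} = { {}, {α}, {α,ε}, {α,γ,ε}, {α,β,γ,ε}, Ω }.
Pass 1. New:
  {δ}  = {α,β,γ,ε}ᶜ
  {β,δ}  = {α,γ,ε}ᶜ
  {β,γ,δ}  = {α,ε}ᶜ
  {β,γ,δ,ε}  = {α}ᶜ
  — 10 sets.
Pass 2 (6 new):
  {α,δ}  = {δ} ∪ {α}
  {α,β,δ}  = {β,δ} ∪ {α}
  {α,δ,ε}  = {α,ε} ∪ {δ}
  {α,β,γ,δ}  = {β,γ,δ} ∪ {α}
  {α,β,δ,ε}  = {α,ε} ∪ {β,δ}
  {α,γ,δ,ε}  = {α,γ,ε} ∪ {δ}
  — 16 sets.
Pass 3 adds 6:
  {β}  = {α,γ,δ,ε}ᶜ
  {γ}  = {α,β,δ,ε}ᶜ
  {ε}  = {α,β,γ,δ}ᶜ
  {β,γ}  = {α,δ,ε}ᶜ
  {γ,ε}  = {α,β,δ}ᶜ
  {β,γ,ε}  = {α,δ}ᶜ
  — 22 sets.
Pass 4 (10 new):
  {α,β}  = {β} ∪ {α}
  {α,γ}  = {γ} ∪ {α}
  {β,ε}  = {β} ∪ {ε}
  {γ,δ}  = {γ} ∪ {δ}
  {δ,ε}  = {ε} ∪ {δ}
  {α,β,γ}  = {β,γ} ∪ {α}
  {α,β,ε}  = {β} ∪ {α,ε}
  {α,γ,δ}  = {γ} ∪ {α,δ}
  {β,δ,ε}  = {ε} ∪ {β,δ}
  {γ,δ,ε}  = {δ} ∪ {γ,ε}
  — 32 sets.
Pass 5 adds nothing — fixpoint reached.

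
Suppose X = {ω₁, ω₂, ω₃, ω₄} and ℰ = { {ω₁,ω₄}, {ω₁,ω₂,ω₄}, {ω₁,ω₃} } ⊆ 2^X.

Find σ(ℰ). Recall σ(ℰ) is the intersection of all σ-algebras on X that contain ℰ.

Take S₀ = ℰ ∪ {∅, X} = { {}, {ω₁,ω₃}, {ω₁,ω₄}, {ω₁,ω₂,ω₄}, X }.
Pass 1. New:
  {ω₃}  = ᶜ of {ω₁,ω₂,ω₄}
  {ω₂,ω₃}  = ᶜ of {ω₁,ω₄}
  {ω₂,ω₄}  = ᶜ of {ω₁,ω₃}
  {ω₁,ω₃,ω₄}  = {ω₁,ω₄} ∪ {ω₁,ω₃}
  — 9 sets.
Pass 2 adds 3:
  {ω₂}  = ᶜ of {ω₁,ω₃,ω₄}
  {ω₁,ω₂,ω₃}  = {ω₂,ω₃} ∪ {ω₁,ω₃}
  {ω₂,ω₃,ω₄}  = {ω₃} ∪ {ω₂,ω₄}
  — 12 sets.
Pass 3 (2 new):
  {ω₁}  = ᶜ of {ω₂,ω₃,ω₄}
  {ω₄}  = ᶜ of {ω₁,ω₂,ω₃}
  — 14 sets.
Pass 4. New:
  {ω₁,ω₂}  = {ω₂} ∪ {ω₁}
  {ω₃,ω₄}  = {ω₃} ∪ {ω₄}
  — 16 sets.
Pass 5: closed — nothing new.

Hence σ(ℰ) has 16 members: { {}, {ω₁}, {ω₂}, {ω₃}, {ω₄}, {ω₁,ω₂}, {ω₁,ω₃}, {ω₁,ω₄}, {ω₂,ω₃}, {ω₂,ω₄}, {ω₃,ω₄}, {ω₁,ω₂,ω₃}, {ω₁,ω₂,ω₄}, {ω₁,ω₃,ω₄}, {ω₂,ω₃,ω₄}, X }.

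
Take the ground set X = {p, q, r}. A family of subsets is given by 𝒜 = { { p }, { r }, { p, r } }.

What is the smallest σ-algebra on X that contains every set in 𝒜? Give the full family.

Take S₀ = 𝒜 ∪ {∅, X} = { {  }, { p }, { r }, { p, r }, X }.
Step 1: +3 →
  { q }  = { p, r }ᶜ
  { p, q }  = { r }ᶜ
  { q, r }  = { p }ᶜ
  [8 total]
Step 2 adds nothing — fixpoint reached.

Hence σ(𝒜) has 8 members: { {  }, { p }, { q }, { r }, { p, q }, { p, r }, { q, r }, X }.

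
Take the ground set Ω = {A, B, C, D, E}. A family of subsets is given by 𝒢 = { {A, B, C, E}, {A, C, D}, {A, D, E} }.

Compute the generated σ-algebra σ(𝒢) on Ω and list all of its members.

Begin from { ∅, {A, C, D}, {A, D, E}, {A, B, C, E}, Ω } (that is, 𝒢 plus ∅ and Ω).
Iteration 1 adds 4:
  {D}  = complement {A, B, C, E}
  {B, C}  = complement {A, D, E}
  {B, E}  = complement {A, C, D}
  {A, C, D, E}  = {A, D, E} ∪ {A, C, D}
Iteration 2: +6 →
  {B}  = complement {A, C, D, E}
  {B, C, D}  = {B, C} ∪ {D}
  {B, C, E}  = {B, E} ∪ {B, C}
  {B, D, E}  = {B, E} ∪ {D}
  {A, B, C, D}  = {A, C, D} ∪ {B, C}
  {A, B, D, E}  = {A, D, E} ∪ {B, E}
Iteration 3: 7 new —
  {C}  = complement {A, B, D, E}
  {E}  = complement {A, B, C, D}
  {A, C}  = complement {B, D, E}
  {A, D}  = complement {B, C, E}
  {A, E}  = complement {B, C, D}
  {B, D}  = {D} ∪ {B}
  {B, C, D, E}  = {B, E} ∪ {B, C, D}
Iteration 4 adds 8:
  {A}  = complement {B, C, D, E}
  {C, D}  = {C} ∪ {D}
  {C, E}  = {E} ∪ {C}
  {D, E}  = {E} ∪ {D}
  {A, B, C}  = {B} ∪ {A, C}
  {A, B, D}  = {B} ∪ {A, D}
  {A, B, E}  = {B, E} ∪ {A, E}
  {A, C, E}  = complement {B, D}
Iteration 5 adds 2:
  {A, B}  = {B} ∪ {A}
  {C, D, E}  = {C, D} ∪ {E}
Iteration 6: no new sets; the family is a σ-algebra.

Therefore σ(𝒢) = { ∅, {A}, {B}, {C}, {D}, {E}, {A, B}, {A, C}, {A, D}, {A, E}, {B, C}, {B, D}, {B, E}, {C, D}, {C, E}, {D, E}, {A, B, C}, {A, B, D}, {A, B, E}, {A, C, D}, {A, C, E}, {A, D, E}, {B, C, D}, {B, C, E}, {B, D, E}, {C, D, E}, {A, B, C, D}, {A, B, C, E}, {A, B, D, E}, {A, C, D, E}, {B, C, D, E}, Ω } (|σ(𝒢)| = 32).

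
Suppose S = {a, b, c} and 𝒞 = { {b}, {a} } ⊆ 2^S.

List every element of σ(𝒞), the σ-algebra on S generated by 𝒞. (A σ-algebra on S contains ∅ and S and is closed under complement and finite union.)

Start: 𝒞 ∪ {∅, S} = { {}, {a}, {b}, S }.
Step 1 (3 new):
  {a,b}  = {b} ∪ {a}
  {a,c}  = S∖{b}
  {b,c}  = S∖{a}
  |family| = 7
Step 2 adds 1:
  {c}  = S∖{a,b}
  |family| = 8
After Step 3 the family is unchanged; done.

Hence σ(𝒞) has 8 members: { {}, {a}, {b}, {c}, {a,b}, {a,c}, {b,c}, S }.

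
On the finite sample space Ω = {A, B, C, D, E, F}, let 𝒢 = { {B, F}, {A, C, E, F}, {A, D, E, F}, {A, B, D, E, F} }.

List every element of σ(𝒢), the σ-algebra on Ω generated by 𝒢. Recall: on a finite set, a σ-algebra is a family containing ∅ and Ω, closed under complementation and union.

Take S₀ = 𝒢 ∪ {∅, Ω} = { ∅, {B, F}, {A, C, E, F}, {A, D, E, F}, {A, B, D, E, F}, Ω }.
Step 1 adds 6:
  {C}  = ᶜ of {A, B, D, E, F}
  {B, C}  = ᶜ of {A, D, E, F}
  {B, D}  = ᶜ of {A, C, E, F}
  {A, C, D, E}  = ᶜ of {B, F}
  {A, B, C, E, F}  = {A, C, E, F} ∪ {B, F}
  {A, C, D, E, F}  = {A, C, E, F} ∪ {A, D, E, F}
  (now 12)
Step 2 (6 new):
  {B}  = ᶜ of {A, C, D, E, F}
  {D}  = ᶜ of {A, B, C, E, F}
  {B, C, D}  = {C} ∪ {B, D}
  {B, C, F}  = {B, F} ∪ {C}
  {B, D, F}  = {B, F} ∪ {B, D}
  {A, B, C, D, E}  = {B, C} ∪ {A, C, D, E}
  (now 18)
Step 3 (6 new):
  {F}  = ᶜ of {A, B, C, D, E}
  {C, D}  = {C} ∪ {D}
  {A, C, E}  = ᶜ of {B, D, F}
  {A, D, E}  = ᶜ of {B, C, F}
  {A, E, F}  = ᶜ of {B, C, D}
  {B, C, D, F}  = {C} ∪ {B, D, F}
  (now 24)
Step 4: 7 new —
  {A, E}  = ᶜ of {B, C, D, F}
  {C, F}  = {F} ∪ {C}
  {D, F}  = {F} ∪ {D}
  {C, D, F}  = {C, D} ∪ {F}
  {A, B, C, E}  = {B} ∪ {A, C, E}
  {A, B, D, E}  = {A, D, E} ∪ {B}
  {A, B, E, F}  = ᶜ of {C, D}
  (now 31)
Step 5 adds 1:
  {A, B, E}  = ᶜ of {C, D, F}
  (now 32)
Step 6: already closed under ᶜ and ∪.

σ(𝒢) = { ∅, {B}, {C}, {D}, {F}, {A, E}, {B, C}, {B, D}, {B, F}, {C, D}, {C, F}, {D, F}, {A, B, E}, {A, C, E}, {A, D, E}, {A, E, F}, {B, C, D}, {B, C, F}, {B, D, F}, {C, D, F}, {A, B, C, E}, {A, B, D, E}, {A, B, E, F}, {A, C, D, E}, {A, C, E, F}, {A, D, E, F}, {B, C, D, F}, {A, B, C, D, E}, {A, B, C, E, F}, {A, B, D, E, F}, {A, C, D, E, F}, Ω }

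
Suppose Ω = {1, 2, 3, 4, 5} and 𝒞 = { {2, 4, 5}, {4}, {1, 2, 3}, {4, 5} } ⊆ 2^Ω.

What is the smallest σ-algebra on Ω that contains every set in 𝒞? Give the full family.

Initial family (6 sets): { {}, {4}, {4, 5}, {1, 2, 3}, {2, 4, 5}, Ω }.
Iteration 1: +3 →
  {1, 3}  = ᶜ of {2, 4, 5}
  {1, 2, 3, 4}  = {1, 2, 3} ∪ {4}
  {1, 2, 3, 5}  = ᶜ of {4}
Iteration 2 (3 new):
  {5}  = ᶜ of {1, 2, 3, 4}
  {1, 3, 4}  = {1, 3} ∪ {4}
  {1, 3, 4, 5}  = {4, 5} ∪ {1, 3}
Iteration 3. New:
  {2}  = ᶜ of {1, 3, 4, 5}
  {2, 5}  = ᶜ of {1, 3, 4}
  {1, 3, 5}  = {1, 3} ∪ {5}
Iteration 4 adds 1:
  {2, 4}  = ᶜ of {1, 3, 5}
Iteration 5: already closed under ᶜ and ∪.

Hence σ(𝒞) has 16 members: { {}, {2}, {4}, {5}, {1, 3}, {2, 4}, {2, 5}, {4, 5}, {1, 2, 3}, {1, 3, 4}, {1, 3, 5}, {2, 4, 5}, {1, 2, 3, 4}, {1, 2, 3, 5}, {1, 3, 4, 5}, Ω }.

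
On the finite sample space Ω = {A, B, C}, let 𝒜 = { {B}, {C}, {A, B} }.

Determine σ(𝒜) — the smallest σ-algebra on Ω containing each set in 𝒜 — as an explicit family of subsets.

Start: 𝒜 ∪ {∅, Ω} = { {}, {B}, {C}, {A, B}, Ω }.
Step 1: 2 new —
  {A, C}  = Ω∖{B}
  {B, C}  = {C} ∪ {B}
  (now 7)
Step 2: +1 →
  {A}  = Ω∖{B, C}
  (now 8)
Step 3: closed — nothing new.

|σ(𝒜)| = 8.  σ(𝒜) = { {}, {A}, {B}, {C}, {A, B}, {A, C}, {B, C}, Ω }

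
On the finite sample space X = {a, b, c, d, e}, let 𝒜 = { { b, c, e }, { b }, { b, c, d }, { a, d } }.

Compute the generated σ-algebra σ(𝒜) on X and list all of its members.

|σ(𝒜)| = 32.  σ(𝒜) = { {  }, { a }, { b }, { c }, { d }, { e }, { a, b }, { a, c }, { a, d }, { a, e }, { b, c }, { b, d }, { b, e }, { c, d }, { c, e }, { d, e }, { a, b, c }, { a, b, d }, { a, b, e }, { a, c, d }, { a, c, e }, { a, d, e }, { b, c, d }, { b, c, e }, { b, d, e }, { c, d, e }, { a, b, c, d }, { a, b, c, e }, { a, b, d, e }, { a, c, d, e }, { b, c, d, e }, X }

Trace:
Initial family (6 sets): { {  }, { b }, { a, d }, { b, c, d }, { b, c, e }, X }.
Step 1 (5 new):
  { a, e }  = ᶜ of { b, c, d }
  { a, b, d }  = { a, d } ∪ { b }
  { a, b, c, d }  = { b, c, d } ∪ { a, d }
  { a, c, d, e }  = ᶜ of { b }
  { b, c, d, e }  = { b, c, e } ∪ { b, c, d }
  (now 11)
Step 2. New:
  { a }  = ᶜ of { b, c, d, e }
  { e }  = ᶜ of { a, b, c, d }
  { c, e }  = ᶜ of { a, b, d }
  { a, b, e }  = { b } ∪ { a, e }
  { a, d, e }  = { a, d } ∪ { a, e }
  { a, b, c, e }  = { b, c, e } ∪ { a, e }
  { a, b, d, e }  = { a, b, d } ∪ { a, e }
  (now 18)
Step 3. New:
  { c }  = ᶜ of { a, b, d, e }
  { d }  = ᶜ of { a, b, c, e }
  { a, b }  = { b } ∪ { a }
  { b, c }  = ᶜ of { a, d, e }
  { b, e }  = { b } ∪ { e }
  { c, d }  = ᶜ of { a, b, e }
  { a, c, e }  = { a, e } ∪ { c, e }
  (now 25)
Step 4 (7 new):
  { a, c }  = { c } ∪ { a }
  { b, d }  = ᶜ of { a, c, e }
  { d, e }  = { e } ∪ { d }
  { a, b, c }  = { a, b } ∪ { c }
  { a, c, d }  = ᶜ of { b, e }
  { b, d, e }  = { b, e } ∪ { d }
  { c, d, e }  = ᶜ of { a, b }
  (now 32)
After Step 5 the family is unchanged; done.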